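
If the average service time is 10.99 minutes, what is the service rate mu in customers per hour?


mu = 60 / avg_service_time = 60 / 10.99 = 5.46 per hour

5.46 per hour


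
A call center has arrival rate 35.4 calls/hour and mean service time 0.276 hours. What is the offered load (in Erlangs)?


Offered load a = lambda * E[S] = 35.4 * 0.276 = 9.77 Erlangs

9.77 Erlangs


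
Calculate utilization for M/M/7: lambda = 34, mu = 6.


rho = lambda/(c*mu) = 34/(7*6) = 0.8095

0.8095


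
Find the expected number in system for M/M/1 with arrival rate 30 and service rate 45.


rho = 30/45; L = rho/(1-rho) = 2.0

2.0


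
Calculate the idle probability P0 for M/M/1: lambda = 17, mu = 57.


P0 = 1 - rho = 1 - 17/57 = 0.7018

0.7018


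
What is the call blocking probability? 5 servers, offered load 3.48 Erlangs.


B(N,A) = (A^N/N!) / sum(A^k/k!, k=0..N) with N=5, A=3.48 = 0.1523

0.1523


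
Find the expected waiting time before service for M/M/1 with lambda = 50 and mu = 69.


rho = 50/69; Wq = rho/(mu - lambda) = 0.0381 hours

0.0381 hours


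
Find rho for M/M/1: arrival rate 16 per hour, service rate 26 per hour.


rho = lambda/mu = 16/26 = 0.6154

0.6154


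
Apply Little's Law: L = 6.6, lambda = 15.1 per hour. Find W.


W = L / lambda = 6.6 / 15.1 = 0.4371 hours

0.4371 hours


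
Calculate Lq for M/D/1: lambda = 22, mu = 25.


M/D/1: Lq = rho^2 / (2*(1-rho)) where rho = 22/25; Lq = 3.23

3.23


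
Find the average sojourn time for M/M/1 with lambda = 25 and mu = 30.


W = 1/(mu - lambda) = 1/(30 - 25) = 0.2 hours

0.2 hours


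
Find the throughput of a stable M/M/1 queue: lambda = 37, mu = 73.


For a stable queue (lambda < mu), throughput = lambda = 37 per hour

37 per hour


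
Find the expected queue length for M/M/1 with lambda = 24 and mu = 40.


rho = 24/40; Lq = rho^2/(1-rho) = 0.9

0.9


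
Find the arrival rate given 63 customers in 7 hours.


lambda = total arrivals / time = 63 / 7 = 9.0 per hour

9.0 per hour


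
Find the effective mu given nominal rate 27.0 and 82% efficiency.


Effective rate = mu * efficiency = 27.0 * 0.82 = 22.14 per hour

22.14 per hour


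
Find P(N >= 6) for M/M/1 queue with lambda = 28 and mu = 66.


P(N >= 6) = rho^6 = (28/66)^6 = 0.0058

0.0058


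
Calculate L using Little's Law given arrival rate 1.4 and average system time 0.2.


L = lambda * W = 1.4 * 0.2 = 0.28

0.28


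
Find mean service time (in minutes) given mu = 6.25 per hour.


Mean service time = 60/mu = 60/6.25 = 9.6 minutes

9.6 minutes


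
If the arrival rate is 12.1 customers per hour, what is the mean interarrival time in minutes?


Mean interarrival time = 60/lambda = 60/12.1 = 4.96 minutes

4.96 minutes


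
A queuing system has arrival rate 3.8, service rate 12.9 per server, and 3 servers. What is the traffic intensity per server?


rho = lambda / (c * mu) = 3.8 / (3 * 12.9) = 0.0982

0.0982


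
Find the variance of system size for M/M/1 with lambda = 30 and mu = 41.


rho = 30/41; Var(N) = rho/(1-rho)^2 = 10.17

10.17


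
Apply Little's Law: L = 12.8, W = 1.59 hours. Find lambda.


lambda = L / W = 12.8 / 1.59 = 8.05 per hour

8.05 per hour


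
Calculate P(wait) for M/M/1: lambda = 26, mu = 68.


P(wait) = rho = lambda/mu = 26/68 = 0.3824

0.3824


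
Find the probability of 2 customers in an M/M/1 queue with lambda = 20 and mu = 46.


rho = 20/46; P(n) = (1-rho)*rho^n = (1-20/46)*(20/46)^2 = 0.1068

0.1068


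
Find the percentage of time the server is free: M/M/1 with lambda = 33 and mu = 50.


Idle fraction = (1 - rho) * 100 = (1 - 33/50) * 100 = 34.0%

34.0%


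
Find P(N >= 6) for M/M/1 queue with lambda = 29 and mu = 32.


P(N >= 6) = rho^6 = (29/32)^6 = 0.554

0.554


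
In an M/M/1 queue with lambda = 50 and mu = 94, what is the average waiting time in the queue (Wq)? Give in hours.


rho = 50/94; Wq = rho/(mu - lambda) = 0.0121 hours

0.0121 hours


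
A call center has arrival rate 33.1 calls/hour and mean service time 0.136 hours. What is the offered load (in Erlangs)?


Offered load a = lambda * E[S] = 33.1 * 0.136 = 4.5 Erlangs

4.5 Erlangs


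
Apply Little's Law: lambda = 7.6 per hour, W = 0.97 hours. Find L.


L = lambda * W = 7.6 * 0.97 = 7.37

7.37


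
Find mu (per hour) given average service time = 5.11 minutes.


mu = 60 / avg_service_time = 60 / 5.11 = 11.74 per hour

11.74 per hour


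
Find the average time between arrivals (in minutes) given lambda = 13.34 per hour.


Mean interarrival time = 60/lambda = 60/13.34 = 4.5 minutes

4.5 minutes


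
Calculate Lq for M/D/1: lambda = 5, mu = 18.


M/D/1: Lq = rho^2 / (2*(1-rho)) where rho = 5/18; Lq = 0.05

0.05


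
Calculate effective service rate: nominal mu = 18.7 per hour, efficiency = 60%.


Effective rate = mu * efficiency = 18.7 * 0.6 = 11.22 per hour

11.22 per hour


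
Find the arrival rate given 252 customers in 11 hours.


lambda = total arrivals / time = 252 / 11 = 22.91 per hour

22.91 per hour


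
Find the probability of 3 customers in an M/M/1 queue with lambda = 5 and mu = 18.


rho = 5/18; P(n) = (1-rho)*rho^n = (1-5/18)*(5/18)^3 = 0.0155

0.0155


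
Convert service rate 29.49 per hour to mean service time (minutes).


Mean service time = 60/mu = 60/29.49 = 2.03 minutes

2.03 minutes


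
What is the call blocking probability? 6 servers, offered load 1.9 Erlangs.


B(N,A) = (A^N/N!) / sum(A^k/k!, k=0..N) with N=6, A=1.9 = 0.0098

0.0098


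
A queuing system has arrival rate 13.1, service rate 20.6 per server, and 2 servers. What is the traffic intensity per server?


rho = lambda / (c * mu) = 13.1 / (2 * 20.6) = 0.318

0.318


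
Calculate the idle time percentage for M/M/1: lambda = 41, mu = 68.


Idle fraction = (1 - rho) * 100 = (1 - 41/68) * 100 = 39.7%

39.7%


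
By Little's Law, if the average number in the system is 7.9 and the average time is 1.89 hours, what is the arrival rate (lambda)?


lambda = L / W = 7.9 / 1.89 = 4.18 per hour

4.18 per hour


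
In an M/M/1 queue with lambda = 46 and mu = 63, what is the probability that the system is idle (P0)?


P0 = 1 - rho = 1 - 46/63 = 0.2698

0.2698


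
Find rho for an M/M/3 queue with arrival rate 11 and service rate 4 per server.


rho = lambda/(c*mu) = 11/(3*4) = 0.9167

0.9167


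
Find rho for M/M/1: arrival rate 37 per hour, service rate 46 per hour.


rho = lambda/mu = 37/46 = 0.8043

0.8043


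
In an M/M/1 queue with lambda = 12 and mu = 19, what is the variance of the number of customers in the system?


rho = 12/19; Var(N) = rho/(1-rho)^2 = 4.65

4.65


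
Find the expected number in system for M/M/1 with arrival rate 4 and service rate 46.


rho = 4/46; L = rho/(1-rho) = 0.1

0.1


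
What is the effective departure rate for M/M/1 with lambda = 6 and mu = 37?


For a stable queue (lambda < mu), throughput = lambda = 6 per hour

6 per hour


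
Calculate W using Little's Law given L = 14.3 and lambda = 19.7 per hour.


W = L / lambda = 14.3 / 19.7 = 0.7259 hours

0.7259 hours


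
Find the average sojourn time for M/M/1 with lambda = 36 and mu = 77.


W = 1/(mu - lambda) = 1/(77 - 36) = 0.0244 hours

0.0244 hours


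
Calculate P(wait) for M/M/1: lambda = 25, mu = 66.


P(wait) = rho = lambda/mu = 25/66 = 0.3788

0.3788


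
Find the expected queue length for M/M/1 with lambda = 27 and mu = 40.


rho = 27/40; Lq = rho^2/(1-rho) = 1.4

1.4


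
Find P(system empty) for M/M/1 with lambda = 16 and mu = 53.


P0 = 1 - rho = 1 - 16/53 = 0.6981

0.6981


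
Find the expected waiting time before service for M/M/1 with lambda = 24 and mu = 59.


rho = 24/59; Wq = rho/(mu - lambda) = 0.0116 hours

0.0116 hours


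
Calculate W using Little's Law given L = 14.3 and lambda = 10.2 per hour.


W = L / lambda = 14.3 / 10.2 = 1.402 hours

1.402 hours


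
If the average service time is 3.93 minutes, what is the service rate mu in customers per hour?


mu = 60 / avg_service_time = 60 / 3.93 = 15.27 per hour

15.27 per hour


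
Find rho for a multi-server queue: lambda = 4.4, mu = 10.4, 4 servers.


rho = lambda / (c * mu) = 4.4 / (4 * 10.4) = 0.1058

0.1058


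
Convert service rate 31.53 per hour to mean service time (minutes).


Mean service time = 60/mu = 60/31.53 = 1.9 minutes

1.9 minutes


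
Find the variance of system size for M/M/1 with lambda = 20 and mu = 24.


rho = 20/24; Var(N) = rho/(1-rho)^2 = 30.0

30.0


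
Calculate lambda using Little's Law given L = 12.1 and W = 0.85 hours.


lambda = L / W = 12.1 / 0.85 = 14.24 per hour

14.24 per hour


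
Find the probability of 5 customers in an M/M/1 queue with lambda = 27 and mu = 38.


rho = 27/38; P(n) = (1-rho)*rho^n = (1-27/38)*(27/38)^5 = 0.0524

0.0524


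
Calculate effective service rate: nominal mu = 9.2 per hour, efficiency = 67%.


Effective rate = mu * efficiency = 9.2 * 0.67 = 6.16 per hour

6.16 per hour


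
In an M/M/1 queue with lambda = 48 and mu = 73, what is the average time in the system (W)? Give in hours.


W = 1/(mu - lambda) = 1/(73 - 48) = 0.04 hours

0.04 hours


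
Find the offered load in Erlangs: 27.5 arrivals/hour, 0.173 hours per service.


Offered load a = lambda * E[S] = 27.5 * 0.173 = 4.76 Erlangs

4.76 Erlangs


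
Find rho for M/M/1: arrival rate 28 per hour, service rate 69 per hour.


rho = lambda/mu = 28/69 = 0.4058

0.4058


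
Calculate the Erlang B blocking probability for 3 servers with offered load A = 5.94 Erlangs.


B(N,A) = (A^N/N!) / sum(A^k/k!, k=0..N) with N=3, A=5.94 = 0.5869

0.5869


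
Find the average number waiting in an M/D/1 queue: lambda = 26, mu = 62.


M/D/1: Lq = rho^2 / (2*(1-rho)) where rho = 26/62; Lq = 0.15

0.15


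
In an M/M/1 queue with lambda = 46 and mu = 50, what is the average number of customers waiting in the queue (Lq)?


rho = 46/50; Lq = rho^2/(1-rho) = 10.58

10.58


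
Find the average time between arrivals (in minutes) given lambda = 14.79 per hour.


Mean interarrival time = 60/lambda = 60/14.79 = 4.06 minutes

4.06 minutes


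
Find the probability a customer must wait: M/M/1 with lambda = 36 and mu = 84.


P(wait) = rho = lambda/mu = 36/84 = 0.4286

0.4286


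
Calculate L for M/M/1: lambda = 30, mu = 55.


rho = 30/55; L = rho/(1-rho) = 1.2

1.2


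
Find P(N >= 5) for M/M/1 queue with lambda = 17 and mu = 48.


P(N >= 5) = rho^5 = (17/48)^5 = 0.0056

0.0056


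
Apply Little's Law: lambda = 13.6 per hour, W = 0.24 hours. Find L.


L = lambda * W = 13.6 * 0.24 = 3.26

3.26


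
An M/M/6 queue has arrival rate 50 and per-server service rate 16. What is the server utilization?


rho = lambda/(c*mu) = 50/(6*16) = 0.5208

0.5208


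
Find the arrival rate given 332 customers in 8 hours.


lambda = total arrivals / time = 332 / 8 = 41.5 per hour

41.5 per hour


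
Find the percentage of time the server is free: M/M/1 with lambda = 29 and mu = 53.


Idle fraction = (1 - rho) * 100 = (1 - 29/53) * 100 = 45.3%

45.3%


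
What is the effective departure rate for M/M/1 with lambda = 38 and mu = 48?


For a stable queue (lambda < mu), throughput = lambda = 38 per hour

38 per hour


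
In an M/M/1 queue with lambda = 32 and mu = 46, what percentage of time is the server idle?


Idle fraction = (1 - rho) * 100 = (1 - 32/46) * 100 = 30.4%

30.4%


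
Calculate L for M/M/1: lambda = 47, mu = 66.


rho = 47/66; L = rho/(1-rho) = 2.47

2.47


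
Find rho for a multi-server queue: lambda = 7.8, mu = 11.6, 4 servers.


rho = lambda / (c * mu) = 7.8 / (4 * 11.6) = 0.1681

0.1681


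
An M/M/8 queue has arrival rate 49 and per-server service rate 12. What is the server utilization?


rho = lambda/(c*mu) = 49/(8*12) = 0.5104

0.5104


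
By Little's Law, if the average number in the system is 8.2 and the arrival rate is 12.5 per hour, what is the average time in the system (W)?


W = L / lambda = 8.2 / 12.5 = 0.656 hours

0.656 hours


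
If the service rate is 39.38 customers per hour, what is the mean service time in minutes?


Mean service time = 60/mu = 60/39.38 = 1.52 minutes

1.52 minutes


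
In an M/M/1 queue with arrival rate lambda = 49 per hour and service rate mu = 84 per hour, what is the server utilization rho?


rho = lambda/mu = 49/84 = 0.5833

0.5833


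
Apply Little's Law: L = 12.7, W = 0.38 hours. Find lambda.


lambda = L / W = 12.7 / 0.38 = 33.42 per hour

33.42 per hour


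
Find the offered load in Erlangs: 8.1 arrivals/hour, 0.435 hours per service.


Offered load a = lambda * E[S] = 8.1 * 0.435 = 3.52 Erlangs

3.52 Erlangs


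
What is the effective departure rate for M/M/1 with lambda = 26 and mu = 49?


For a stable queue (lambda < mu), throughput = lambda = 26 per hour

26 per hour


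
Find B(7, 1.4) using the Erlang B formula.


B(N,A) = (A^N/N!) / sum(A^k/k!, k=0..N) with N=7, A=1.4 = 0.0005

0.0005


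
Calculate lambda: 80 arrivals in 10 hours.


lambda = total arrivals / time = 80 / 10 = 8.0 per hour

8.0 per hour


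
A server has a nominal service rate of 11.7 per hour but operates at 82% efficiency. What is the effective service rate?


Effective rate = mu * efficiency = 11.7 * 0.82 = 9.59 per hour

9.59 per hour


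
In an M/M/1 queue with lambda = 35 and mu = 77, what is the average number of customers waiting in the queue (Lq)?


rho = 35/77; Lq = rho^2/(1-rho) = 0.38

0.38


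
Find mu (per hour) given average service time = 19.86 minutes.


mu = 60 / avg_service_time = 60 / 19.86 = 3.02 per hour

3.02 per hour


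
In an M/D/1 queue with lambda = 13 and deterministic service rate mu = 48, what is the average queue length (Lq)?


M/D/1: Lq = rho^2 / (2*(1-rho)) where rho = 13/48; Lq = 0.05

0.05


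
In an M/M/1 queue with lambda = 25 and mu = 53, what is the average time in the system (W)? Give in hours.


W = 1/(mu - lambda) = 1/(53 - 25) = 0.0357 hours

0.0357 hours


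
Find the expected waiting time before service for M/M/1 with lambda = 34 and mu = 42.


rho = 34/42; Wq = rho/(mu - lambda) = 0.1012 hours

0.1012 hours


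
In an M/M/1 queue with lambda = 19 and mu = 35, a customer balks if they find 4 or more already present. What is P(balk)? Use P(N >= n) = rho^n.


P(N >= 4) = rho^4 = (19/35)^4 = 0.0868

0.0868


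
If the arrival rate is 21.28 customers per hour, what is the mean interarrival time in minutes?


Mean interarrival time = 60/lambda = 60/21.28 = 2.82 minutes

2.82 minutes


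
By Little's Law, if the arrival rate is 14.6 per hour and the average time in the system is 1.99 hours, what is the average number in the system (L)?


L = lambda * W = 14.6 * 1.99 = 29.05

29.05


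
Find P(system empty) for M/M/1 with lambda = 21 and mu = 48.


P0 = 1 - rho = 1 - 21/48 = 0.5625

0.5625


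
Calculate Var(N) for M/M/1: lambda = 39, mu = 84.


rho = 39/84; Var(N) = rho/(1-rho)^2 = 1.62

1.62


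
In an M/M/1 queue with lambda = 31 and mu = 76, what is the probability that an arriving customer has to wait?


P(wait) = rho = lambda/mu = 31/76 = 0.4079

0.4079


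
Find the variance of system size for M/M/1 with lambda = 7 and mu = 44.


rho = 7/44; Var(N) = rho/(1-rho)^2 = 0.22

0.22


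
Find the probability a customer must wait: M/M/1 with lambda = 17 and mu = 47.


P(wait) = rho = lambda/mu = 17/47 = 0.3617

0.3617


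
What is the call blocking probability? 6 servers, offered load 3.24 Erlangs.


B(N,A) = (A^N/N!) / sum(A^k/k!, k=0..N) with N=6, A=3.24 = 0.066

0.066


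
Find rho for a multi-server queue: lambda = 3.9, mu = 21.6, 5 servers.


rho = lambda / (c * mu) = 3.9 / (5 * 21.6) = 0.0361

0.0361


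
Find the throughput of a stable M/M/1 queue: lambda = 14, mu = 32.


For a stable queue (lambda < mu), throughput = lambda = 14 per hour

14 per hour


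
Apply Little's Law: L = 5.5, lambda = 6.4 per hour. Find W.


W = L / lambda = 5.5 / 6.4 = 0.8594 hours

0.8594 hours


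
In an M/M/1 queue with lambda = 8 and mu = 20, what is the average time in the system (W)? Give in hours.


W = 1/(mu - lambda) = 1/(20 - 8) = 0.0833 hours

0.0833 hours


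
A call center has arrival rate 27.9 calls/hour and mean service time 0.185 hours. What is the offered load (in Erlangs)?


Offered load a = lambda * E[S] = 27.9 * 0.185 = 5.16 Erlangs

5.16 Erlangs


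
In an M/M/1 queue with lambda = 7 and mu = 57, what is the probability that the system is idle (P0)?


P0 = 1 - rho = 1 - 7/57 = 0.8772

0.8772


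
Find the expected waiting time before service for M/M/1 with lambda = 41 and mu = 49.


rho = 41/49; Wq = rho/(mu - lambda) = 0.1046 hours

0.1046 hours


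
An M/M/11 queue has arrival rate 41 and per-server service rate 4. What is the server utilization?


rho = lambda/(c*mu) = 41/(11*4) = 0.9318

0.9318


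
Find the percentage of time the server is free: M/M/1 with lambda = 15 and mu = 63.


Idle fraction = (1 - rho) * 100 = (1 - 15/63) * 100 = 76.2%

76.2%


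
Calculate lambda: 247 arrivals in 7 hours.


lambda = total arrivals / time = 247 / 7 = 35.29 per hour

35.29 per hour


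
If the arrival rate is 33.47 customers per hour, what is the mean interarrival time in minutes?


Mean interarrival time = 60/lambda = 60/33.47 = 1.79 minutes

1.79 minutes


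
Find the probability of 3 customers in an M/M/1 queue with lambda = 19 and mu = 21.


rho = 19/21; P(n) = (1-rho)*rho^n = (1-19/21)*(19/21)^3 = 0.0705

0.0705


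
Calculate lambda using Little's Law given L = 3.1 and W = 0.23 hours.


lambda = L / W = 3.1 / 0.23 = 13.48 per hour

13.48 per hour


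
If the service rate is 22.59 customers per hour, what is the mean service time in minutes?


Mean service time = 60/mu = 60/22.59 = 2.66 minutes

2.66 minutes


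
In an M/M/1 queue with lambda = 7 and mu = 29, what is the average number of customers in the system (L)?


rho = 7/29; L = rho/(1-rho) = 0.32

0.32


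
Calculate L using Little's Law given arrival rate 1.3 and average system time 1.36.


L = lambda * W = 1.3 * 1.36 = 1.77

1.77


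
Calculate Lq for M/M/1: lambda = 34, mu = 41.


rho = 34/41; Lq = rho^2/(1-rho) = 4.03

4.03


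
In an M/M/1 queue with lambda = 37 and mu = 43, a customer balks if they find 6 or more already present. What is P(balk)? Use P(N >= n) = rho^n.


P(N >= 6) = rho^6 = (37/43)^6 = 0.4059

0.4059


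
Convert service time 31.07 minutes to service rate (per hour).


mu = 60 / avg_service_time = 60 / 31.07 = 1.93 per hour

1.93 per hour


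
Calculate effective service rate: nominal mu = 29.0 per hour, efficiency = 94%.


Effective rate = mu * efficiency = 29.0 * 0.94 = 27.26 per hour

27.26 per hour


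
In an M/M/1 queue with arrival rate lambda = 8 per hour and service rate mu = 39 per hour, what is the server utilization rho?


rho = lambda/mu = 8/39 = 0.2051

0.2051


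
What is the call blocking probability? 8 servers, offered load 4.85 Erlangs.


B(N,A) = (A^N/N!) / sum(A^k/k!, k=0..N) with N=8, A=4.85 = 0.0632

0.0632


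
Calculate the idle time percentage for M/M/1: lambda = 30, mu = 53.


Idle fraction = (1 - rho) * 100 = (1 - 30/53) * 100 = 43.4%

43.4%


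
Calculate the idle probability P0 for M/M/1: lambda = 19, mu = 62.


P0 = 1 - rho = 1 - 19/62 = 0.6935

0.6935


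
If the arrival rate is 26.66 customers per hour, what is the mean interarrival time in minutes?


Mean interarrival time = 60/lambda = 60/26.66 = 2.25 minutes

2.25 minutes


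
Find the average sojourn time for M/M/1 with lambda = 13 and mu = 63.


W = 1/(mu - lambda) = 1/(63 - 13) = 0.02 hours

0.02 hours


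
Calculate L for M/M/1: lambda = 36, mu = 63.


rho = 36/63; L = rho/(1-rho) = 1.33

1.33


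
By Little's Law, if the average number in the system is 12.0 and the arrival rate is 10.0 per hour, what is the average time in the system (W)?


W = L / lambda = 12.0 / 10.0 = 1.2 hours

1.2 hours


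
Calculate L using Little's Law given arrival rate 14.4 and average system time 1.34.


L = lambda * W = 14.4 * 1.34 = 19.3

19.3


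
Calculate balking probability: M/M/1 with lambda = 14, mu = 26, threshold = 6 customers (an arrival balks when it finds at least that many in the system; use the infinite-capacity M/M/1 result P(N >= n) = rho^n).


P(N >= 6) = rho^6 = (14/26)^6 = 0.0244

0.0244


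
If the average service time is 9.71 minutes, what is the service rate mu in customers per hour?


mu = 60 / avg_service_time = 60 / 9.71 = 6.18 per hour

6.18 per hour


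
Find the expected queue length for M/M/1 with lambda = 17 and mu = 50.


rho = 17/50; Lq = rho^2/(1-rho) = 0.18

0.18


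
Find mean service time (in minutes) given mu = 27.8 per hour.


Mean service time = 60/mu = 60/27.8 = 2.16 minutes

2.16 minutes


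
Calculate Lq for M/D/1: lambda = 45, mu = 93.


M/D/1: Lq = rho^2 / (2*(1-rho)) where rho = 45/93; Lq = 0.23

0.23


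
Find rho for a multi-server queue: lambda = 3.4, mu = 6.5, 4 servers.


rho = lambda / (c * mu) = 3.4 / (4 * 6.5) = 0.1308

0.1308


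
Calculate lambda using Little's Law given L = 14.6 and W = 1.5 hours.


lambda = L / W = 14.6 / 1.5 = 9.73 per hour

9.73 per hour


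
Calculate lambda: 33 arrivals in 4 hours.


lambda = total arrivals / time = 33 / 4 = 8.25 per hour

8.25 per hour


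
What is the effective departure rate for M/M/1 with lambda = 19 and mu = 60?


For a stable queue (lambda < mu), throughput = lambda = 19 per hour

19 per hour


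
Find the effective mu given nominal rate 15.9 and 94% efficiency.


Effective rate = mu * efficiency = 15.9 * 0.94 = 14.95 per hour

14.95 per hour


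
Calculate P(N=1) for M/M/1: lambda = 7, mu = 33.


rho = 7/33; P(n) = (1-rho)*rho^n = (1-7/33)*(7/33)^1 = 0.1671

0.1671


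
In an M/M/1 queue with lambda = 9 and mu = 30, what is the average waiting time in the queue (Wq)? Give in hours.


rho = 9/30; Wq = rho/(mu - lambda) = 0.0143 hours

0.0143 hours


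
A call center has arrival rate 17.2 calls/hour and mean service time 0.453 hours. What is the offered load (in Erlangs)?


Offered load a = lambda * E[S] = 17.2 * 0.453 = 7.79 Erlangs

7.79 Erlangs


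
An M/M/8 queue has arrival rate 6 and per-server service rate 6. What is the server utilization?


rho = lambda/(c*mu) = 6/(8*6) = 0.125

0.125


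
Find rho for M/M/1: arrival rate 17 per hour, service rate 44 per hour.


rho = lambda/mu = 17/44 = 0.3864

0.3864


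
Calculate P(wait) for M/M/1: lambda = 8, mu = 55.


P(wait) = rho = lambda/mu = 8/55 = 0.1455

0.1455


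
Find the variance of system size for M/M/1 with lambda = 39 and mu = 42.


rho = 39/42; Var(N) = rho/(1-rho)^2 = 182.0

182.0


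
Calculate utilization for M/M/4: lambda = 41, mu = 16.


rho = lambda/(c*mu) = 41/(4*16) = 0.6406

0.6406


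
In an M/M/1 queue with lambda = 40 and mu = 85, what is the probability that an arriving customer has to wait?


P(wait) = rho = lambda/mu = 40/85 = 0.4706

0.4706


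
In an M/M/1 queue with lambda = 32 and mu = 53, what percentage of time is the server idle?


Idle fraction = (1 - rho) * 100 = (1 - 32/53) * 100 = 39.6%

39.6%


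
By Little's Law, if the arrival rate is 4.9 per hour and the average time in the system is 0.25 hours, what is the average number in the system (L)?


L = lambda * W = 4.9 * 0.25 = 1.23

1.23


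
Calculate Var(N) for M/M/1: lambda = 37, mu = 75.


rho = 37/75; Var(N) = rho/(1-rho)^2 = 1.92

1.92


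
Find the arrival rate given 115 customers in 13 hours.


lambda = total arrivals / time = 115 / 13 = 8.85 per hour

8.85 per hour


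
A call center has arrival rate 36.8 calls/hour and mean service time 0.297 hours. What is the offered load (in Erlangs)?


Offered load a = lambda * E[S] = 36.8 * 0.297 = 10.93 Erlangs

10.93 Erlangs


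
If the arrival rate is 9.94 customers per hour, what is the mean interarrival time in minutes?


Mean interarrival time = 60/lambda = 60/9.94 = 6.04 minutes

6.04 minutes


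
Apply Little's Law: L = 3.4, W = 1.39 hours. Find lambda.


lambda = L / W = 3.4 / 1.39 = 2.45 per hour

2.45 per hour


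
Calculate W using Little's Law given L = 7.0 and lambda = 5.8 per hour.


W = L / lambda = 7.0 / 5.8 = 1.2069 hours

1.2069 hours


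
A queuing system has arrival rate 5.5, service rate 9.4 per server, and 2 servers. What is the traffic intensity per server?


rho = lambda / (c * mu) = 5.5 / (2 * 9.4) = 0.2926

0.2926


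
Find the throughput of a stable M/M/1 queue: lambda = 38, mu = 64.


For a stable queue (lambda < mu), throughput = lambda = 38 per hour

38 per hour


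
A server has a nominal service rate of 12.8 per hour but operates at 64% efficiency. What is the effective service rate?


Effective rate = mu * efficiency = 12.8 * 0.64 = 8.19 per hour

8.19 per hour


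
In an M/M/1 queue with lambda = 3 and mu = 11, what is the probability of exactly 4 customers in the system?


rho = 3/11; P(n) = (1-rho)*rho^n = (1-3/11)*(3/11)^4 = 0.004

0.004


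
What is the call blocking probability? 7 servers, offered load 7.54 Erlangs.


B(N,A) = (A^N/N!) / sum(A^k/k!, k=0..N) with N=7, A=7.54 = 0.2816

0.2816


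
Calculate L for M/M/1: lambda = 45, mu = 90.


rho = 45/90; L = rho/(1-rho) = 1.0

1.0


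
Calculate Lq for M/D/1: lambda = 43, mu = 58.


M/D/1: Lq = rho^2 / (2*(1-rho)) where rho = 43/58; Lq = 1.06

1.06


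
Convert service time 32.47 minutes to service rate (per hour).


mu = 60 / avg_service_time = 60 / 32.47 = 1.85 per hour

1.85 per hour


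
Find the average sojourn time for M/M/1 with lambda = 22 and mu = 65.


W = 1/(mu - lambda) = 1/(65 - 22) = 0.0233 hours

0.0233 hours


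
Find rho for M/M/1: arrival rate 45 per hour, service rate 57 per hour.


rho = lambda/mu = 45/57 = 0.7895

0.7895


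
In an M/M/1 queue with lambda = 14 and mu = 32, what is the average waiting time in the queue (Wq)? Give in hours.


rho = 14/32; Wq = rho/(mu - lambda) = 0.0243 hours

0.0243 hours


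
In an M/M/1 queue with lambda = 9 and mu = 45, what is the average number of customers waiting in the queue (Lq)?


rho = 9/45; Lq = rho^2/(1-rho) = 0.05

0.05


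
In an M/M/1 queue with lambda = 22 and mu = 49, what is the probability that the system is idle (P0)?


P0 = 1 - rho = 1 - 22/49 = 0.551

0.551


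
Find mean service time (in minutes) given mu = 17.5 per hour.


Mean service time = 60/mu = 60/17.5 = 3.43 minutes

3.43 minutes


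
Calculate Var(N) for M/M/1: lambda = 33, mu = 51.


rho = 33/51; Var(N) = rho/(1-rho)^2 = 5.19

5.19


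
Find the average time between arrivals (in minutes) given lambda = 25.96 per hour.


Mean interarrival time = 60/lambda = 60/25.96 = 2.31 minutes

2.31 minutes


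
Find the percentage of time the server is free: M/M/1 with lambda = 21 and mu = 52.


Idle fraction = (1 - rho) * 100 = (1 - 21/52) * 100 = 59.6%

59.6%


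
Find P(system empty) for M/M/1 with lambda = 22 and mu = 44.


P0 = 1 - rho = 1 - 22/44 = 0.5

0.5


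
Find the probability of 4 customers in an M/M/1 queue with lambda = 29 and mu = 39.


rho = 29/39; P(n) = (1-rho)*rho^n = (1-29/39)*(29/39)^4 = 0.0784

0.0784


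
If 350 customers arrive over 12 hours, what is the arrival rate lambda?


lambda = total arrivals / time = 350 / 12 = 29.17 per hour

29.17 per hour


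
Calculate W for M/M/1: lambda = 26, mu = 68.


W = 1/(mu - lambda) = 1/(68 - 26) = 0.0238 hours

0.0238 hours


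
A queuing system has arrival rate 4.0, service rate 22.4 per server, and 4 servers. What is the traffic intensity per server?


rho = lambda / (c * mu) = 4.0 / (4 * 22.4) = 0.0446

0.0446


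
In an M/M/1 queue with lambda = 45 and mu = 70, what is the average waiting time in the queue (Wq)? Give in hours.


rho = 45/70; Wq = rho/(mu - lambda) = 0.0257 hours

0.0257 hours


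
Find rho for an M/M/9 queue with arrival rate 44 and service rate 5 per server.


rho = lambda/(c*mu) = 44/(9*5) = 0.9778

0.9778


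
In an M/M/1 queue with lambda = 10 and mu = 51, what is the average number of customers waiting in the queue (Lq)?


rho = 10/51; Lq = rho^2/(1-rho) = 0.05

0.05


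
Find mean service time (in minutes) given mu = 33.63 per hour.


Mean service time = 60/mu = 60/33.63 = 1.78 minutes

1.78 minutes


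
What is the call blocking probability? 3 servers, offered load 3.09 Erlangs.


B(N,A) = (A^N/N!) / sum(A^k/k!, k=0..N) with N=3, A=3.09 = 0.3568

0.3568


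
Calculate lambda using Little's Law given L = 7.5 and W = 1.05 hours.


lambda = L / W = 7.5 / 1.05 = 7.14 per hour

7.14 per hour


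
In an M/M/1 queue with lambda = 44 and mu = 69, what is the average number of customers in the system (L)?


rho = 44/69; L = rho/(1-rho) = 1.76

1.76


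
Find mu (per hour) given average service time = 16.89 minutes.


mu = 60 / avg_service_time = 60 / 16.89 = 3.55 per hour

3.55 per hour


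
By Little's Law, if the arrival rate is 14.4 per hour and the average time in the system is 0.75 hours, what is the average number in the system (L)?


L = lambda * W = 14.4 * 0.75 = 10.8

10.8


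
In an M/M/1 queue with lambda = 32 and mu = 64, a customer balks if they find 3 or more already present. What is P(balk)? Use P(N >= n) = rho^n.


P(N >= 3) = rho^3 = (32/64)^3 = 0.125

0.125


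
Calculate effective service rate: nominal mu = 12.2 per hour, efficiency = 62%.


Effective rate = mu * efficiency = 12.2 * 0.62 = 7.56 per hour

7.56 per hour


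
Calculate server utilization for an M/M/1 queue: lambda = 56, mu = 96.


rho = lambda/mu = 56/96 = 0.5833

0.5833


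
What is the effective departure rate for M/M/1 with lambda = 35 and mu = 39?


For a stable queue (lambda < mu), throughput = lambda = 35 per hour

35 per hour


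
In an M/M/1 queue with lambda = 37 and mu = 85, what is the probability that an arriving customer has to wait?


P(wait) = rho = lambda/mu = 37/85 = 0.4353

0.4353


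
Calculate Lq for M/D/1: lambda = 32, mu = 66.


M/D/1: Lq = rho^2 / (2*(1-rho)) where rho = 32/66; Lq = 0.23

0.23


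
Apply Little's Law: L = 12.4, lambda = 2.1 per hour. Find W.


W = L / lambda = 12.4 / 2.1 = 5.9048 hours

5.9048 hours


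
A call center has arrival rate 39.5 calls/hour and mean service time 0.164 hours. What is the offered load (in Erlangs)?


Offered load a = lambda * E[S] = 39.5 * 0.164 = 6.48 Erlangs

6.48 Erlangs


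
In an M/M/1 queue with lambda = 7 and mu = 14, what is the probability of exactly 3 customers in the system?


rho = 7/14; P(n) = (1-rho)*rho^n = (1-7/14)*(7/14)^3 = 0.0625

0.0625


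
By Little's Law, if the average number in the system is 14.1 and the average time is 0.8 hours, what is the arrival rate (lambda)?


lambda = L / W = 14.1 / 0.8 = 17.63 per hour

17.63 per hour


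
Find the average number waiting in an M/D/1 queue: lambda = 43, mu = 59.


M/D/1: Lq = rho^2 / (2*(1-rho)) where rho = 43/59; Lq = 0.98

0.98


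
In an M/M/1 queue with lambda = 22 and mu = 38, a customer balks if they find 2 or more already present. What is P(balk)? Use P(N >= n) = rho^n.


P(N >= 2) = rho^2 = (22/38)^2 = 0.3352

0.3352


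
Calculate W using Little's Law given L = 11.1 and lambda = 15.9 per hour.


W = L / lambda = 11.1 / 15.9 = 0.6981 hours

0.6981 hours


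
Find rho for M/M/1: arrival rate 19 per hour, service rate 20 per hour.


rho = lambda/mu = 19/20 = 0.95

0.95


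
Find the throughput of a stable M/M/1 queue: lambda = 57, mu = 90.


For a stable queue (lambda < mu), throughput = lambda = 57 per hour

57 per hour


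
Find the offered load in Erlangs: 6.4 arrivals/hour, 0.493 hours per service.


Offered load a = lambda * E[S] = 6.4 * 0.493 = 3.16 Erlangs

3.16 Erlangs


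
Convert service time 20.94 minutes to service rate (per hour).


mu = 60 / avg_service_time = 60 / 20.94 = 2.87 per hour

2.87 per hour


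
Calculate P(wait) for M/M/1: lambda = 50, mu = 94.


P(wait) = rho = lambda/mu = 50/94 = 0.5319

0.5319


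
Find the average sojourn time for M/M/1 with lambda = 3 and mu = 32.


W = 1/(mu - lambda) = 1/(32 - 3) = 0.0345 hours

0.0345 hours


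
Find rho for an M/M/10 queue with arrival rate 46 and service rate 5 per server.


rho = lambda/(c*mu) = 46/(10*5) = 0.92

0.92


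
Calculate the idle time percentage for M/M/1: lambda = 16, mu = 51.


Idle fraction = (1 - rho) * 100 = (1 - 16/51) * 100 = 68.6%

68.6%


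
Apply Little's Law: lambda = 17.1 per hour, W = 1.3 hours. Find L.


L = lambda * W = 17.1 * 1.3 = 22.23

22.23


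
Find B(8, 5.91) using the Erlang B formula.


B(N,A) = (A^N/N!) / sum(A^k/k!, k=0..N) with N=8, A=5.91 = 0.1169

0.1169


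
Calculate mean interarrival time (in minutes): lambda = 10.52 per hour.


Mean interarrival time = 60/lambda = 60/10.52 = 5.7 minutes

5.7 minutes


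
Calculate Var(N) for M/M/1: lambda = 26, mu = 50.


rho = 26/50; Var(N) = rho/(1-rho)^2 = 2.26

2.26


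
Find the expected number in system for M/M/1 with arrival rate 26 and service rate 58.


rho = 26/58; L = rho/(1-rho) = 0.81

0.81


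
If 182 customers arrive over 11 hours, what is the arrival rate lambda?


lambda = total arrivals / time = 182 / 11 = 16.55 per hour

16.55 per hour


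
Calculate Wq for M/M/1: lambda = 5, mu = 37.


rho = 5/37; Wq = rho/(mu - lambda) = 0.0042 hours

0.0042 hours


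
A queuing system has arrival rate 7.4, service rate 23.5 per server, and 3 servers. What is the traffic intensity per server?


rho = lambda / (c * mu) = 7.4 / (3 * 23.5) = 0.105

0.105


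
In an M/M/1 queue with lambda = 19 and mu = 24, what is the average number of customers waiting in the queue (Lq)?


rho = 19/24; Lq = rho^2/(1-rho) = 3.01

3.01


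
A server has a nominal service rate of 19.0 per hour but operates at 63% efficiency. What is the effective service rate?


Effective rate = mu * efficiency = 19.0 * 0.63 = 11.97 per hour

11.97 per hour


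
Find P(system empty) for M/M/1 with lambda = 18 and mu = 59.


P0 = 1 - rho = 1 - 18/59 = 0.6949

0.6949


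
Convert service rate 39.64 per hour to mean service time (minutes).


Mean service time = 60/mu = 60/39.64 = 1.51 minutes

1.51 minutes


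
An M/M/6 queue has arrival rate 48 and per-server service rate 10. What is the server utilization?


rho = lambda/(c*mu) = 48/(6*10) = 0.8

0.8


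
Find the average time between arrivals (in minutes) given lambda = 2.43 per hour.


Mean interarrival time = 60/lambda = 60/2.43 = 24.69 minutes

24.69 minutes


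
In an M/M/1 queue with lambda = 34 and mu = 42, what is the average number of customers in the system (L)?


rho = 34/42; L = rho/(1-rho) = 4.25

4.25


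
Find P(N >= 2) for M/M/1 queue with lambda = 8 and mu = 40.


P(N >= 2) = rho^2 = (8/40)^2 = 0.04

0.04


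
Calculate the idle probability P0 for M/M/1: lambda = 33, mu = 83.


P0 = 1 - rho = 1 - 33/83 = 0.6024

0.6024


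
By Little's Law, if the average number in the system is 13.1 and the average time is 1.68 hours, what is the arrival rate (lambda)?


lambda = L / W = 13.1 / 1.68 = 7.8 per hour

7.8 per hour


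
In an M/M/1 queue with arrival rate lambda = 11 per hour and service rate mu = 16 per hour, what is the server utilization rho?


rho = lambda/mu = 11/16 = 0.6875

0.6875


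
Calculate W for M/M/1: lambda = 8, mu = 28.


W = 1/(mu - lambda) = 1/(28 - 8) = 0.05 hours

0.05 hours


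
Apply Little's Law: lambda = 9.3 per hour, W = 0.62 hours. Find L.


L = lambda * W = 9.3 * 0.62 = 5.77

5.77


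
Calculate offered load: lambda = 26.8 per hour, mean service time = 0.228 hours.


Offered load a = lambda * E[S] = 26.8 * 0.228 = 6.11 Erlangs

6.11 Erlangs


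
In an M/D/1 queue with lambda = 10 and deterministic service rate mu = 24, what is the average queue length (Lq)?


M/D/1: Lq = rho^2 / (2*(1-rho)) where rho = 10/24; Lq = 0.15

0.15


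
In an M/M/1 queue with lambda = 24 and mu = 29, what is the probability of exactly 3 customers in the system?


rho = 24/29; P(n) = (1-rho)*rho^n = (1-24/29)*(24/29)^3 = 0.0977

0.0977


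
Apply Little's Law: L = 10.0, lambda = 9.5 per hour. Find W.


W = L / lambda = 10.0 / 9.5 = 1.0526 hours

1.0526 hours


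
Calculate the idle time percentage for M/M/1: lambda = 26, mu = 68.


Idle fraction = (1 - rho) * 100 = (1 - 26/68) * 100 = 61.8%

61.8%


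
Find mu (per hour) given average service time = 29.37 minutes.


mu = 60 / avg_service_time = 60 / 29.37 = 2.04 per hour

2.04 per hour


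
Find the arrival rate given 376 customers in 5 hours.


lambda = total arrivals / time = 376 / 5 = 75.2 per hour

75.2 per hour


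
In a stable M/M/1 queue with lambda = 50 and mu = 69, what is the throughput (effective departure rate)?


For a stable queue (lambda < mu), throughput = lambda = 50 per hour

50 per hour


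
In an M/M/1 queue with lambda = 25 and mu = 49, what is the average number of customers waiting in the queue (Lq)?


rho = 25/49; Lq = rho^2/(1-rho) = 0.53

0.53


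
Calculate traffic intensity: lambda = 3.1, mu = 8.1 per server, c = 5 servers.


rho = lambda / (c * mu) = 3.1 / (5 * 8.1) = 0.0765

0.0765


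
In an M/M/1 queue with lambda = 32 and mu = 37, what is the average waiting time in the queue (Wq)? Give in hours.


rho = 32/37; Wq = rho/(mu - lambda) = 0.173 hours

0.173 hours


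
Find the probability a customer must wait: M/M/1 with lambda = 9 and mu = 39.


P(wait) = rho = lambda/mu = 9/39 = 0.2308

0.2308


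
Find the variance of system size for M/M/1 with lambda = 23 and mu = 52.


rho = 23/52; Var(N) = rho/(1-rho)^2 = 1.42

1.42


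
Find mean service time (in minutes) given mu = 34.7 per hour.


Mean service time = 60/mu = 60/34.7 = 1.73 minutes

1.73 minutes


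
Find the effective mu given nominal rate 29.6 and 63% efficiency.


Effective rate = mu * efficiency = 29.6 * 0.63 = 18.65 per hour

18.65 per hour


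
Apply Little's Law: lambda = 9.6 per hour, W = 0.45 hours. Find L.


L = lambda * W = 9.6 * 0.45 = 4.32

4.32


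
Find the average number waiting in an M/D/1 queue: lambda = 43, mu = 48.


M/D/1: Lq = rho^2 / (2*(1-rho)) where rho = 43/48; Lq = 3.85

3.85


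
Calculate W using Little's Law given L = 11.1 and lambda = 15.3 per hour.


W = L / lambda = 11.1 / 15.3 = 0.7255 hours

0.7255 hours


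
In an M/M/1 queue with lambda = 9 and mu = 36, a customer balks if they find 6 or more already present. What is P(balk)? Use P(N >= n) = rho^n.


P(N >= 6) = rho^6 = (9/36)^6 = 0.0002

0.0002


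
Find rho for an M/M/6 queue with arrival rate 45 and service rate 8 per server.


rho = lambda/(c*mu) = 45/(6*8) = 0.9375

0.9375


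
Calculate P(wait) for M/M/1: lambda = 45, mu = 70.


P(wait) = rho = lambda/mu = 45/70 = 0.6429

0.6429
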